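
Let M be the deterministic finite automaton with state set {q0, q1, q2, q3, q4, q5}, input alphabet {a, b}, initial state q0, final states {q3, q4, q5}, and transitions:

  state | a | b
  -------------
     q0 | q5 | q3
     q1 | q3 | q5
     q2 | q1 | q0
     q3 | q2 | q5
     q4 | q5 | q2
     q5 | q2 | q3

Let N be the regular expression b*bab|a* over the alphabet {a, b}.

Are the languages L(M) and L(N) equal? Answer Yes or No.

The string b is accepted by M but rejected by N.
So L(M) ≠ L(N).

No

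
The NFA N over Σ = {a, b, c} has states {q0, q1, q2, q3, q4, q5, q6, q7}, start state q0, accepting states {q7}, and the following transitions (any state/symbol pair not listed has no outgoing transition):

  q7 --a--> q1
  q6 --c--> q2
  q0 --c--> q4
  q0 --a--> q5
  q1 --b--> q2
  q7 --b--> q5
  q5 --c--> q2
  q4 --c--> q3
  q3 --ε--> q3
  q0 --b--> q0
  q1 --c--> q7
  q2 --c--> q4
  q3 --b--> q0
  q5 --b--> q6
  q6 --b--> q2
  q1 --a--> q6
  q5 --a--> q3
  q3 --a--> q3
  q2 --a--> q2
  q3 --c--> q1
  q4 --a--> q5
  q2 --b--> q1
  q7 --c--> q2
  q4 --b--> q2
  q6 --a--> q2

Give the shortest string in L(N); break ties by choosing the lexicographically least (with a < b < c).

aacc

A breadth-first search from q0 reaches an accepting state first via the path q0 → q5 → q3 → q1 → q7 on input aacc.
No string of length < 4 is accepted (BFS exhausts all shorter strings without reaching an accepting state), and aacc is the lexicographically least accepting string of length 4.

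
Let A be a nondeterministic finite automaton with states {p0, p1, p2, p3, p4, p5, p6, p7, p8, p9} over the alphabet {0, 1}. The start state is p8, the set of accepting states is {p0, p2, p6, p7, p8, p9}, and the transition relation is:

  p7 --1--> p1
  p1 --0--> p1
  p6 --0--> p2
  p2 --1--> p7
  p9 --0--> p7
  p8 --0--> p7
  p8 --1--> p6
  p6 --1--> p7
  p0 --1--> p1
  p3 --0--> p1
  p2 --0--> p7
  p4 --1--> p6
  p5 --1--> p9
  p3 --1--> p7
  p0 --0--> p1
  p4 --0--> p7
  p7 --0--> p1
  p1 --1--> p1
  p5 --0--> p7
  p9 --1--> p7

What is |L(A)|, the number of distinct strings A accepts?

7

The useful subgraph on states {p2, p6, p7, p8} is acyclic, so L(A) is finite; the longest accepting path visits 4 useful states, giving maximum string length 3.
Counting accepting paths from p8 by length: 1 of length 0, 2 of length 1, 2 of length 2, 2 of length 3. Total 7.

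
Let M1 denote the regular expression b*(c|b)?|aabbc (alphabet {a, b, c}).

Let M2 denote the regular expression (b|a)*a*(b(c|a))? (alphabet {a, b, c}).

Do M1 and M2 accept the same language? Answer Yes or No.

No

The string c is accepted by M1 but rejected by M2.
So L(M1) ≠ L(M2).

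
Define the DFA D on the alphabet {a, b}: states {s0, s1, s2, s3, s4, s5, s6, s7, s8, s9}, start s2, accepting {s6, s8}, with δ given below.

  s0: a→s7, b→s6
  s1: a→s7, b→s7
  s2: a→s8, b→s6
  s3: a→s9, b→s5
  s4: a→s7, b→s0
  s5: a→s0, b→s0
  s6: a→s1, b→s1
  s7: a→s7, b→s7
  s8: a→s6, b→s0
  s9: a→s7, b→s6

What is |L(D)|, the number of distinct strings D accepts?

4

The useful subgraph on states {s0, s2, s6, s8} is acyclic, so L(D) is finite; the longest accepting path visits 4 useful states, giving maximum string length 3.
Counting accepting paths from s2 by length: 2 of length 1, 1 of length 2, 1 of length 3. Total 4.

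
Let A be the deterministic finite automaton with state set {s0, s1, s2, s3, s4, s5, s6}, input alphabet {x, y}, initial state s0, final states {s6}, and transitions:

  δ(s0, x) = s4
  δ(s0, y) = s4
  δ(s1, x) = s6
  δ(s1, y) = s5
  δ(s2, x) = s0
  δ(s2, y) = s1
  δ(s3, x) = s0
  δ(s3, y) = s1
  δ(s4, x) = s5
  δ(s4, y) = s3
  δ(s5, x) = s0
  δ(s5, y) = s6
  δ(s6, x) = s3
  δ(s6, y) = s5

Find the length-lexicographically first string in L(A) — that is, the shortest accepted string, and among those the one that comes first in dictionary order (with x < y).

A breadth-first search from s0 reaches an accepting state first via the path s0 → s4 → s5 → s6 on input xxy.
No string of length < 3 is accepted (BFS exhausts all shorter strings without reaching an accepting state), and xxy is the lexicographically least accepting string of length 3.

xxy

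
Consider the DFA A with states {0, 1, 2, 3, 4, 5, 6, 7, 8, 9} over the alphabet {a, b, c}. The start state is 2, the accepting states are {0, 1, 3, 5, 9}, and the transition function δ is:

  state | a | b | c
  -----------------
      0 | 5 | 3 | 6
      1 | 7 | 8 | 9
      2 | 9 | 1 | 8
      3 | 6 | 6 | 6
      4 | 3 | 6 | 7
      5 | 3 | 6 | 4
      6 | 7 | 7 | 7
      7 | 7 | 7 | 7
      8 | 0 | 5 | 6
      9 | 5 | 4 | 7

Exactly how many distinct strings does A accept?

The useful subgraph on states {0, 1, 2, 3, 4, 5, 8, 9} is acyclic, so L(A) is finite; the longest accepting path visits 7 useful states, giving maximum string length 6.
Counting accepting paths from 2 by length: 2 of length 1, 4 of length 2, 8 of length 3, 8 of length 4, 4 of length 5, 1 of length 6. Total 27.

27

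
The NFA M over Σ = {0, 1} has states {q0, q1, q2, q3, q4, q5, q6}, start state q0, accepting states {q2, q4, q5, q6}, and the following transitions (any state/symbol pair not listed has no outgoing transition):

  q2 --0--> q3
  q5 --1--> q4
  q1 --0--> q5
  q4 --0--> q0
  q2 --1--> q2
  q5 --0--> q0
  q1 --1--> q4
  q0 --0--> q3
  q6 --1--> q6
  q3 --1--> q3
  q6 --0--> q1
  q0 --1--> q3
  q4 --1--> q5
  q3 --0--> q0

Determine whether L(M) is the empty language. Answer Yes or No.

Yes

The states reachable from the start state are {q0, q3}.
None of the accepting states {q2, q4, q5, q6} is reachable, so no string is accepted and L(M) = ∅.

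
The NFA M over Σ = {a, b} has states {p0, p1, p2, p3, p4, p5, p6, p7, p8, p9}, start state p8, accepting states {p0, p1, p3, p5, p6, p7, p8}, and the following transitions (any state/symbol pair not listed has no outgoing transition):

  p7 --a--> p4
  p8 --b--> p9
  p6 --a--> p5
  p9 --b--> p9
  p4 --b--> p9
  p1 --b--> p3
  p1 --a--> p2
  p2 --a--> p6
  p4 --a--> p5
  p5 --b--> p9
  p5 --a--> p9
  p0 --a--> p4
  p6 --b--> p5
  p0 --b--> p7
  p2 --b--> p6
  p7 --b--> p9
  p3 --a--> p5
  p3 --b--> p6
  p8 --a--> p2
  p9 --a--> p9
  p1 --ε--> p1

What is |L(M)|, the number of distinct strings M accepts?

7

The useful subgraph on states {p2, p5, p6, p8} is acyclic, so L(M) is finite; the longest accepting path visits 4 useful states, giving maximum string length 3.
Counting accepting paths from p8 by length: 1 of length 0, 2 of length 2, 4 of length 3. Total 7.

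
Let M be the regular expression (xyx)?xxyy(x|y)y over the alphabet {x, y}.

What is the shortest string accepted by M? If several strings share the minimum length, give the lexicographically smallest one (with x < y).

By inspection of the expression, no string of length less than 6 matches, and xxyyxy is the lexicographically first match of length 6.

xxyyxy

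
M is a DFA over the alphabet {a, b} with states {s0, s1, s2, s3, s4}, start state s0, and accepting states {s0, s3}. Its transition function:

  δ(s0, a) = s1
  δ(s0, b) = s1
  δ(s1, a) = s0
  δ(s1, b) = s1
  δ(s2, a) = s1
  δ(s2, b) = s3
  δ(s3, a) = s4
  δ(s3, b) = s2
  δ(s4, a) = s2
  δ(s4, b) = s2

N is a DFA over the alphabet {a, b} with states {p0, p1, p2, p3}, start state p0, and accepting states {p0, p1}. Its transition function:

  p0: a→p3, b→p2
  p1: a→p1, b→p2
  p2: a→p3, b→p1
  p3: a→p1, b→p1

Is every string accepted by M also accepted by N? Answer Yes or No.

The string ba is in L(M) but not in L(N).
So L(M) ⊄ L(N).

No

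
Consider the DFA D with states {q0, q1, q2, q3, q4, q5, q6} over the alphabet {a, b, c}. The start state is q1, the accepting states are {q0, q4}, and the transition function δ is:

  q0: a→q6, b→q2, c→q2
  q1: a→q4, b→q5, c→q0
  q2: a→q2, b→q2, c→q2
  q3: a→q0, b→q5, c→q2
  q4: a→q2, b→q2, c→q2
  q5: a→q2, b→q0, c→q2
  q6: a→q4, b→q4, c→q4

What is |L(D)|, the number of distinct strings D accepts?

The useful subgraph on states {q0, q1, q4, q5, q6} is acyclic, so L(D) is finite; the longest accepting path visits 5 useful states, giving maximum string length 4.
Counting accepting paths from q1 by length: 2 of length 1, 1 of length 2, 3 of length 3, 3 of length 4. Total 9.

9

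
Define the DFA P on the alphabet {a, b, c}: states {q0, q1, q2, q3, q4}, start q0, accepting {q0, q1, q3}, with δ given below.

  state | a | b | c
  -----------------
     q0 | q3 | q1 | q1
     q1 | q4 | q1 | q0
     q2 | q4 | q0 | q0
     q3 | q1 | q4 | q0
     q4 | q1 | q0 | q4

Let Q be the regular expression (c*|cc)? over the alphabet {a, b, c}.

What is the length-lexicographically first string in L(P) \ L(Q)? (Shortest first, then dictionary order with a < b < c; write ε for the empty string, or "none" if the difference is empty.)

The string a is accepted by P but not by Q.
No shorter string lies in the difference, and a is the lexicographically first length-1 string in L(P) \ L(Q).

a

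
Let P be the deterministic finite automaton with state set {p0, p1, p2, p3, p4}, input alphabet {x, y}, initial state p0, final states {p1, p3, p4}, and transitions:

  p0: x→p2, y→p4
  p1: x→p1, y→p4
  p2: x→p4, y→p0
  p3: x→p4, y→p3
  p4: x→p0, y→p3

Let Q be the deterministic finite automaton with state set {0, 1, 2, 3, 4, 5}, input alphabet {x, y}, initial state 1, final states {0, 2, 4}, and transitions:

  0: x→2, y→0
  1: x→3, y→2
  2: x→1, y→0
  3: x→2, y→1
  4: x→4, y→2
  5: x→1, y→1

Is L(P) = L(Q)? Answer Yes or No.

Yes

Exploring the product automaton P × Q from the start pair (p0, 1), following both machines on each input symbol, reaches 4 state pairs: (p0, 1), (p2, 3), (p4, 2), (p3, 0).
P accepts in {p1, p3, p4} and Q accepts in {0, 2, 4}. In every reachable pair the two components are either both accepting — (p4, 2), (p3, 0) — or both non-accepting, so no string is accepted by exactly one of the machines: L(P) \ L(Q) and L(Q) \ L(P) are both empty.
Hence every string is accepted by P iff it is accepted by Q, and the two languages coincide.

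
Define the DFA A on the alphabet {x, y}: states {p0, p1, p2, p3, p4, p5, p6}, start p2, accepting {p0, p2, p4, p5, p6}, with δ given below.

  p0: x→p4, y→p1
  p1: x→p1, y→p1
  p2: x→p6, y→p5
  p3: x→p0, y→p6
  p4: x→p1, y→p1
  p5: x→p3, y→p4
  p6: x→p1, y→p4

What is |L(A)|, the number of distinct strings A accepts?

The useful subgraph on states {p0, p2, p3, p4, p5, p6} is acyclic, so L(A) is finite; the longest accepting path visits 5 useful states, giving maximum string length 4.
Counting accepting paths from p2 by length: 1 of length 0, 2 of length 1, 2 of length 2, 2 of length 3, 2 of length 4. Total 9.

9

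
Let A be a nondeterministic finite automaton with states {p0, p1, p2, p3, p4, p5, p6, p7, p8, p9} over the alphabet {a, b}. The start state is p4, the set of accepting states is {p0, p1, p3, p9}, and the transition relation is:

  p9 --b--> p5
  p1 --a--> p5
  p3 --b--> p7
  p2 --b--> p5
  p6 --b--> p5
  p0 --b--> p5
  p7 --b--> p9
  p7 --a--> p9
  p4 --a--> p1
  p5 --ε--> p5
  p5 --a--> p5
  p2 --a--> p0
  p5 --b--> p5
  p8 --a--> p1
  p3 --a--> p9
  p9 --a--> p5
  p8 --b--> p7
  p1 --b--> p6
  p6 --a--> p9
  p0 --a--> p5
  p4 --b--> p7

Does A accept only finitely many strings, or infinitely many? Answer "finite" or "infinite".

finite

The useful states (reachable from p4 and able to reach an accepting state) are {p1, p4, p6, p7, p9}.
Restricted to these states the transition graph has no cycle, so every accepting path has bounded length and L is finite.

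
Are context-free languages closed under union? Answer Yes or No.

Take grammars for L₁ and L₂ with disjoint nonterminals and start symbols S₁, S₂; the grammar with a new start symbol and productions S → S₁ | S₂ generates L₁ ∪ L₂.
So the context-free languages are closed under union.

Yes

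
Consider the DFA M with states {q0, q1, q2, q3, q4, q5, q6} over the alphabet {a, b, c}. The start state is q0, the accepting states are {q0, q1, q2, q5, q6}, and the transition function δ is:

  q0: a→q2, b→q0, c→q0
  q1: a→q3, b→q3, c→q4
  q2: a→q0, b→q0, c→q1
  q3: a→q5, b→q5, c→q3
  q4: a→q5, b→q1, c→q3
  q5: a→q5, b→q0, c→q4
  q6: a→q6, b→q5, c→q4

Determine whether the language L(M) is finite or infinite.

State q0 is reachable from the start and can reach an accepting state, and it lies on the cycle q0 → q0.
Traversing that cycle any number of times yields accepted strings of unbounded length, so the language is infinite.

infinite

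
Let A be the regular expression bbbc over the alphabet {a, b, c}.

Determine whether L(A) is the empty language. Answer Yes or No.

The string bbbc matches the expression, so it belongs to L(A).
Since L(A) contains at least one string, it is not empty.

No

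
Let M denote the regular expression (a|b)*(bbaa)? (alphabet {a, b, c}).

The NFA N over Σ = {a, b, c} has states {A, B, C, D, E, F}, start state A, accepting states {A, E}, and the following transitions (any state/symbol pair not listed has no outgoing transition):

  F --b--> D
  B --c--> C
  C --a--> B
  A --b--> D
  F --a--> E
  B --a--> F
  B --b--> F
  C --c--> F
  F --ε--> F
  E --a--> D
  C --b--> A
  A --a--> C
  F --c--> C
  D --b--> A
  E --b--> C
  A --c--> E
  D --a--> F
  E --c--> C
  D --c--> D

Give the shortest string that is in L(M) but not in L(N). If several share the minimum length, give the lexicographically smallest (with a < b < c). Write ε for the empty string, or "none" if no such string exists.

a

The string a is accepted by M but not by N.
No shorter string lies in the difference, and a is the lexicographically first length-1 string in L(M) \ L(N).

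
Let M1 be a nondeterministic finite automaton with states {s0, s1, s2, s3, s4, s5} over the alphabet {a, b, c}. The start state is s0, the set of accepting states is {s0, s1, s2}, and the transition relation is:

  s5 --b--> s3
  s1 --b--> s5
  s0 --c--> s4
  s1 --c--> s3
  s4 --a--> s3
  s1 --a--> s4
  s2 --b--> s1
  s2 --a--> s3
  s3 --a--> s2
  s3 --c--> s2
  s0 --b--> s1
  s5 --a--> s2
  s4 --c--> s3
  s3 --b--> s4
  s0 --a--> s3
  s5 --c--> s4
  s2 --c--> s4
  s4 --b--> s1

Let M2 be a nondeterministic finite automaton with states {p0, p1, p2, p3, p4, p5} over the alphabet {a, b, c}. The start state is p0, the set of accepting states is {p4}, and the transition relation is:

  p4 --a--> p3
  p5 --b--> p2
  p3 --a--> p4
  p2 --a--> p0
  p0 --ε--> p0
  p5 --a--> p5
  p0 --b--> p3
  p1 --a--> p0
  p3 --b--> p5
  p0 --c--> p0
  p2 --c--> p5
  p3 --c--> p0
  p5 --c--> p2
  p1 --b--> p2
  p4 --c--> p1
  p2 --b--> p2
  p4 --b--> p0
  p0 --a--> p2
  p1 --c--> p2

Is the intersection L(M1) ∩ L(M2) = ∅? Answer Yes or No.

No

The string baaa is accepted by both M1 and M2.
Hence L(M1) ∩ L(M2) ≠ ∅.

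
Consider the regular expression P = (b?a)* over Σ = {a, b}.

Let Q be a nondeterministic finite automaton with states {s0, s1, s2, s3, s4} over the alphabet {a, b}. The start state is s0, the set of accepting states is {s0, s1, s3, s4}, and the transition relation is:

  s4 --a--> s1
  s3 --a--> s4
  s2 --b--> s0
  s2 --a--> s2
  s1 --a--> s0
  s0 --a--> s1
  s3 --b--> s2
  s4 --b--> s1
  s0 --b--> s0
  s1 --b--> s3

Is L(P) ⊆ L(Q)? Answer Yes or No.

Yes

Converting the expression P to a DFA (subset construction, then merging equivalent states) gives the minimal DFA with states {p0, p1, p2}, start state p0, accepting states {p0} and transitions p0: a→p0, b→p1; p1: a→p0, b→p2; p2: a→p2, b→p2.
Exploring the product automaton P × Q from the start pair (p0, s0), following both machines on each input symbol, reaches 11 state pairs: (p0, s0), (p0, s1), (p1, s0), (p1, s3), (p2, s0), (p0, s4), (p2, s2), (p2, s1), (p1, s1), (p2, s3), (p2, s4).
P accepts in {p0} and Q accepts in {s0, s1, s3, s4}. The reachable pairs whose P-component is accepting are (p0, s0), (p0, s1), (p0, s4); in each of them the Q-component is accepting too, so the product for L(P) \ L(Q) (P-component accepting, Q-component rejecting) has no reachable accepting pair and the difference is empty.
Hence every string in L(P) is also in L(Q).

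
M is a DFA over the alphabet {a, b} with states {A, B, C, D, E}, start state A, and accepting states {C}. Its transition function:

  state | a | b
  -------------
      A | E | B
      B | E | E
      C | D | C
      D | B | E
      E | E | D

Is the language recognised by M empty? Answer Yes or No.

Yes

The states reachable from the start state are {A, B, D, E}.
None of the accepting states {C} is reachable, so no string is accepted and L(M) = ∅.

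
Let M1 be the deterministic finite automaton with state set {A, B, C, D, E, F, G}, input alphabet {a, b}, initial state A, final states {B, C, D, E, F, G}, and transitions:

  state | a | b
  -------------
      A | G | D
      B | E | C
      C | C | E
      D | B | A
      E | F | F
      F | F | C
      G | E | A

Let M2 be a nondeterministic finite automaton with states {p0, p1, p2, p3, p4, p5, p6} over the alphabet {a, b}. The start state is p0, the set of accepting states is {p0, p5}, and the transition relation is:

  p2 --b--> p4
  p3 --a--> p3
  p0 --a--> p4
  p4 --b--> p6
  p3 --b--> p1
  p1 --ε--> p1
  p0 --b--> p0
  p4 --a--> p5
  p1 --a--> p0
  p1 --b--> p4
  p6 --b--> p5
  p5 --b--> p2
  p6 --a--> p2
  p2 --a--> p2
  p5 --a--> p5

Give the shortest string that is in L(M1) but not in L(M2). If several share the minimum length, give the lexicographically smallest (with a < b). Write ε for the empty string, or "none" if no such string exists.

a

The string a is accepted by M1 but not by M2.
No shorter string lies in the difference, and a is the lexicographically first length-1 string in L(M1) \ L(M2).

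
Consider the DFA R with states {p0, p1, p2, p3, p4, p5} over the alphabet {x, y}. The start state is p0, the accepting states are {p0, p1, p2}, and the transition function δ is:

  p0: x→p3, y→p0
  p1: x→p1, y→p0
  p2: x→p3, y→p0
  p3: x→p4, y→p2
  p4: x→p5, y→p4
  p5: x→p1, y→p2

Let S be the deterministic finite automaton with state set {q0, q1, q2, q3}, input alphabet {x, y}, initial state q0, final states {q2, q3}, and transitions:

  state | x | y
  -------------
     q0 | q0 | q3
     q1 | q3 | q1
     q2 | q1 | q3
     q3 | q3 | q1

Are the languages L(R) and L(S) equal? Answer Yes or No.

No

The empty string ε is accepted by R but rejected by S.
So L(R) ≠ L(S).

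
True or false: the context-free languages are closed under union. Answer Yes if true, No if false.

Yes

Take grammars for L₁ and L₂ with disjoint nonterminals and start symbols S₁, S₂; the grammar with a new start symbol and productions S → S₁ | S₂ generates L₁ ∪ L₂.
So the context-free languages are closed under union.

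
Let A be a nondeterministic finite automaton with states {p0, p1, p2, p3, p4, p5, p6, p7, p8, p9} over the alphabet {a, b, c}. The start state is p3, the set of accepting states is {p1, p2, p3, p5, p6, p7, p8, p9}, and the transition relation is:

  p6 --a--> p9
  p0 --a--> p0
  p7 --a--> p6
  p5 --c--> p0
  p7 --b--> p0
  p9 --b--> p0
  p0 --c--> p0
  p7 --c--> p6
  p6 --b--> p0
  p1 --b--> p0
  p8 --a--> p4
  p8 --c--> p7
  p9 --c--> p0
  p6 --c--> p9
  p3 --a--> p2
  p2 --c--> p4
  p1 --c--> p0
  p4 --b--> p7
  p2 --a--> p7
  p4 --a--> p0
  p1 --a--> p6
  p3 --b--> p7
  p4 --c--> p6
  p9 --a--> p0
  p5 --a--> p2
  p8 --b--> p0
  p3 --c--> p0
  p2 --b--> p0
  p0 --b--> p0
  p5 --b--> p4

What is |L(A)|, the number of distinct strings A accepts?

The useful subgraph on states {p2, p3, p4, p6, p7, p9} is acyclic, so L(A) is finite; the longest accepting path visits 6 useful states, giving maximum string length 5.
Counting accepting paths from p3 by length: 1 of length 0, 2 of length 1, 3 of length 2, 8 of length 3, 8 of length 4, 4 of length 5. Total 26.

26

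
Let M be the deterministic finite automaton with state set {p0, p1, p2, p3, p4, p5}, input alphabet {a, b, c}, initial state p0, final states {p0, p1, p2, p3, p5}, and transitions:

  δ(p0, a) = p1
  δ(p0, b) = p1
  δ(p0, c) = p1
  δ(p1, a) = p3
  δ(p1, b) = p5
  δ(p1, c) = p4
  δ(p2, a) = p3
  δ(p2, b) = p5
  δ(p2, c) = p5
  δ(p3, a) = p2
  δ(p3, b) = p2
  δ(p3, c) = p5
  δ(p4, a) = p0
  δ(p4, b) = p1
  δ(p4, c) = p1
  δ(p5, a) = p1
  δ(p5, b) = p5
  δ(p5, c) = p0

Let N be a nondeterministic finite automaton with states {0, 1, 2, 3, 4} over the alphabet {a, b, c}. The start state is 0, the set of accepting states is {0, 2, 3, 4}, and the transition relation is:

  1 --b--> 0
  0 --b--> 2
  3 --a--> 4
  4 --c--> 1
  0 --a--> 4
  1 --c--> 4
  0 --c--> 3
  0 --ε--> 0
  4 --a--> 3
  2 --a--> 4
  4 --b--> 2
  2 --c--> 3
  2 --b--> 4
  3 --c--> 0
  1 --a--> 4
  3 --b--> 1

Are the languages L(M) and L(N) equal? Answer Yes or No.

The string cb is accepted by M but rejected by N.
So L(M) ≠ L(N).

No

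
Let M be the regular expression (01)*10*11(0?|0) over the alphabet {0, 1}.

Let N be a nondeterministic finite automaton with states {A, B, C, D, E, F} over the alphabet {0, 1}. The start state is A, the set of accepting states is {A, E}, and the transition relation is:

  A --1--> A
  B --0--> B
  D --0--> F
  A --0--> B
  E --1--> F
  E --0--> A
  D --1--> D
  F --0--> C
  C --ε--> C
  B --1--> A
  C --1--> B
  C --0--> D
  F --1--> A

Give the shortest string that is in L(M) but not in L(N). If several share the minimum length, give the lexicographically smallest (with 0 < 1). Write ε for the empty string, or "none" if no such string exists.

The string 1110 is accepted by M but not by N.
No shorter string lies in the difference, and 1110 is the lexicographically first length-4 string in L(M) \ L(N).

1110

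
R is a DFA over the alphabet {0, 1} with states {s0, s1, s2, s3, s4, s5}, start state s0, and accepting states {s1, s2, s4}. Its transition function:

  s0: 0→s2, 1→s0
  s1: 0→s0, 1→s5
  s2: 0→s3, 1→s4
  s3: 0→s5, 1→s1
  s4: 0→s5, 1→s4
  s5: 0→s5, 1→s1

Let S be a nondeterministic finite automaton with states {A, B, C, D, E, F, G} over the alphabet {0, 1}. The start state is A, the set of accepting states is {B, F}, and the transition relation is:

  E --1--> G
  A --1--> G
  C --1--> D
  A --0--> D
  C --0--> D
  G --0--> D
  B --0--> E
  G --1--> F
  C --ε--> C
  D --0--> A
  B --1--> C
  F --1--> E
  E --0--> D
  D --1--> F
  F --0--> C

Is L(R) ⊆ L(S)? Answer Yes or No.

The string 0 is in L(R) but not in L(S).
So L(R) ⊄ L(S).

No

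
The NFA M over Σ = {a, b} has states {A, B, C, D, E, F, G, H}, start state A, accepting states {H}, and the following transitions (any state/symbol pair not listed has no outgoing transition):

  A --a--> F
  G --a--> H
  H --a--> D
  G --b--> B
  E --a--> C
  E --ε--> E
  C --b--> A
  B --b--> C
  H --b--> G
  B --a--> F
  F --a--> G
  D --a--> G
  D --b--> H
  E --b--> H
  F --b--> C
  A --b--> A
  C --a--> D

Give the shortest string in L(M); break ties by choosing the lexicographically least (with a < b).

aaa

A breadth-first search from A reaches an accepting state first via the path A → F → G → H on input aaa.
No string of length < 3 is accepted (BFS exhausts all shorter strings without reaching an accepting state), and aaa is the lexicographically least accepting string of length 3.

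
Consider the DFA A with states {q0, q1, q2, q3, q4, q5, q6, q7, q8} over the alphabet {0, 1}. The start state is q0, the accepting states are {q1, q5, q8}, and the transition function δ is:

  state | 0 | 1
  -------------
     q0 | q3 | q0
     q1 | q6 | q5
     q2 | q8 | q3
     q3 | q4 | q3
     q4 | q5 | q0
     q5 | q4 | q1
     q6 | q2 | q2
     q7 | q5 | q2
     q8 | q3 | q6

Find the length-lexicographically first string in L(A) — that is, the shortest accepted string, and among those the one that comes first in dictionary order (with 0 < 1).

000

A breadth-first search from q0 reaches an accepting state first via the path q0 → q3 → q4 → q5 on input 000.
No string of length < 3 is accepted (BFS exhausts all shorter strings without reaching an accepting state), and 000 is the lexicographically least accepting string of length 3.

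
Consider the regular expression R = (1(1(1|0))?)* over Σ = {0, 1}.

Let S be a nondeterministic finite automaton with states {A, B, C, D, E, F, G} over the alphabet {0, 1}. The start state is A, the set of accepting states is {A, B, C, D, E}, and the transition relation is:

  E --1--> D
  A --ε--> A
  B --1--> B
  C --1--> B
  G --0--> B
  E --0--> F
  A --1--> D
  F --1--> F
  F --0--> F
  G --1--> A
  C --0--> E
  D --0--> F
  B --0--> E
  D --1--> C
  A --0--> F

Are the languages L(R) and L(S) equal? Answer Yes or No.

Yes

Converting the expression R to a DFA (subset construction, then merging equivalent states) gives the minimal DFA with states {r0, r1, r2, r3}, start state r0, accepting states {r0, r2, r3} and transitions r0: 0→r1, 1→r2; r1: 0→r1, 1→r1; r2: 0→r1, 1→r3; r3: 0→r0, 1→r3.
Exploring the product automaton R × S from the start pair (r0, A), following both machines on each input symbol, reaches 6 state pairs: (r0, A), (r1, F), (r2, D), (r3, C), (r0, E), (r3, B).
R accepts in {r0, r2, r3} and S accepts in {A, B, C, D, E}. In every reachable pair the two components are either both accepting — (r0, A), (r2, D), (r3, C), (r0, E), (r3, B) — or both non-accepting, so no string is accepted by exactly one of the machines: L(R) \ L(S) and L(S) \ L(R) are both empty.
Hence every string is accepted by R iff it is accepted by S, and the two languages coincide.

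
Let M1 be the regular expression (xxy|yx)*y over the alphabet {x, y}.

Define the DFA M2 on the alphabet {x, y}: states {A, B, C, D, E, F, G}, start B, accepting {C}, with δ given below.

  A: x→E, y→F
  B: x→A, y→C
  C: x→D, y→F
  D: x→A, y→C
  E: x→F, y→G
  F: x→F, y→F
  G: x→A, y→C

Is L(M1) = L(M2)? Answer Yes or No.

Converting the expression M1 to a DFA (subset construction, then merging equivalent states) gives the minimal DFA with states {r0, r1, r2, r3, r4}, start state r0, accepting states {r2} and transitions r0: x→r1, y→r2; r1: x→r3, y→r4; r2: x→r0, y→r4; r3: x→r4, y→r0; r4: x→r4, y→r4.
Exploring the product automaton M1 × M2 from the start pair (r0, B), following both machines on each input symbol, reaches 7 state pairs: (r0, B), (r1, A), (r2, C), (r3, E), (r4, F), (r0, D), (r0, G).
M1 accepts in {r2} and M2 accepts in {C}. In every reachable pair the two components are either both accepting — (r2, C) — or both non-accepting, so no string is accepted by exactly one of the machines: L(M1) \ L(M2) and L(M2) \ L(M1) are both empty.
Hence every string is accepted by M1 iff it is accepted by M2, and the two languages coincide.

Yes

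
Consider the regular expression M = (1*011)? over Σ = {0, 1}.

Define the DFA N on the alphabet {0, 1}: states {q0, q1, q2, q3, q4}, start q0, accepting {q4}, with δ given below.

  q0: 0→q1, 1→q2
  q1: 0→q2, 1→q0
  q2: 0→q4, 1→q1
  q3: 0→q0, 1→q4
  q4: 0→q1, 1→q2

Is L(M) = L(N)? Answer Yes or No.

No

The empty string ε is accepted by M but rejected by N.
So L(M) ≠ L(N).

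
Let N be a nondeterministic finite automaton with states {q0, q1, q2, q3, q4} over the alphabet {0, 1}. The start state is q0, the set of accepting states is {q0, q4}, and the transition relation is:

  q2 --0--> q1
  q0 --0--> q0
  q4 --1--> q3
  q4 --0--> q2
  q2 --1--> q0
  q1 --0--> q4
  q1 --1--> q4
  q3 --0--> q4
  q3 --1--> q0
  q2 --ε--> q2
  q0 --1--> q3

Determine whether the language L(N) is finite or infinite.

infinite

State q0 is reachable from the start and can reach an accepting state, and it lies on the cycle q0 → q0.
Traversing that cycle any number of times yields accepted strings of unbounded length, so the language is infinite.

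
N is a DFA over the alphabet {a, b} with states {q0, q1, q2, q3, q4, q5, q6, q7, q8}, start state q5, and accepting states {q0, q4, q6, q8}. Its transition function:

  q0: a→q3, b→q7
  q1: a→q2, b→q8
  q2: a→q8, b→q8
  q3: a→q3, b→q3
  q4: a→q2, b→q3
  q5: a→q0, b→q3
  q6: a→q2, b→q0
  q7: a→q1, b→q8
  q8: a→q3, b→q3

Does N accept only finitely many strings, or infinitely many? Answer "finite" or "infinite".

The useful states (reachable from q5 and able to reach an accepting state) are {q0, q1, q2, q5, q7, q8}.
Restricted to these states the transition graph has no cycle, so every accepting path has bounded length and L is finite.

finite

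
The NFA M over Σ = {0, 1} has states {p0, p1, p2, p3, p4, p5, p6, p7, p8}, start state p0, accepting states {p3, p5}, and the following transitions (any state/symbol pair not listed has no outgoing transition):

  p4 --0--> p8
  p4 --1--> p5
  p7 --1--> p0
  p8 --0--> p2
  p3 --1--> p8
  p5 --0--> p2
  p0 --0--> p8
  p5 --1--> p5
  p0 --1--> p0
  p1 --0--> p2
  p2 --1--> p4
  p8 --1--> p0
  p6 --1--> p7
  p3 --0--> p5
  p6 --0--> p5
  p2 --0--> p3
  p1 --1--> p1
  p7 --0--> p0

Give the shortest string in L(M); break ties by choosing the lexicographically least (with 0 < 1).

A breadth-first search from p0 reaches an accepting state first via the path p0 → p8 → p2 → p3 on input 000.
No string of length < 3 is accepted (BFS exhausts all shorter strings without reaching an accepting state), and 000 is the lexicographically least accepting string of length 3.

000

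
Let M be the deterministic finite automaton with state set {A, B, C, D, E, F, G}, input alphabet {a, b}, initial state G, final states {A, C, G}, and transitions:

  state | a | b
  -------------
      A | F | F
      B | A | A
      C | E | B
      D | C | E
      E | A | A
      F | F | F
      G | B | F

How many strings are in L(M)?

The useful subgraph on states {A, B, G} is acyclic, so L(M) is finite; the longest accepting path visits 3 useful states, giving maximum string length 2.
Counting accepting paths from G by length: 1 of length 0, 2 of length 2. Total 3.

3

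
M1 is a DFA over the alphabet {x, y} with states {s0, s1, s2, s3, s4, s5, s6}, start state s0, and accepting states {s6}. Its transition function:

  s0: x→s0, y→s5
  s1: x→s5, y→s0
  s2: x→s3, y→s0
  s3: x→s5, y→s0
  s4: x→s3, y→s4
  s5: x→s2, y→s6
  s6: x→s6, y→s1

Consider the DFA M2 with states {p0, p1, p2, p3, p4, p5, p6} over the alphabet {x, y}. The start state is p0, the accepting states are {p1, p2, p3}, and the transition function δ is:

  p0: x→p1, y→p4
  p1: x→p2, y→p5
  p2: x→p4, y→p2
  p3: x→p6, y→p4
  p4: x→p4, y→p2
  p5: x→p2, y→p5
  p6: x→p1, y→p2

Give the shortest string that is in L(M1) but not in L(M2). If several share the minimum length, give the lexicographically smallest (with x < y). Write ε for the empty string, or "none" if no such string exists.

The string xyy is accepted by M1 but not by M2.
No shorter string lies in the difference, and xyy is the lexicographically first length-3 string in L(M1) \ L(M2).

xyy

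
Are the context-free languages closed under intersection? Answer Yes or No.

No

{aⁿbⁿcᵐ : m,n≥0} and {aᵐbⁿcⁿ : m,n≥0} are both context-free, but their intersection {aⁿbⁿcⁿ : n≥0} is not (pumping lemma).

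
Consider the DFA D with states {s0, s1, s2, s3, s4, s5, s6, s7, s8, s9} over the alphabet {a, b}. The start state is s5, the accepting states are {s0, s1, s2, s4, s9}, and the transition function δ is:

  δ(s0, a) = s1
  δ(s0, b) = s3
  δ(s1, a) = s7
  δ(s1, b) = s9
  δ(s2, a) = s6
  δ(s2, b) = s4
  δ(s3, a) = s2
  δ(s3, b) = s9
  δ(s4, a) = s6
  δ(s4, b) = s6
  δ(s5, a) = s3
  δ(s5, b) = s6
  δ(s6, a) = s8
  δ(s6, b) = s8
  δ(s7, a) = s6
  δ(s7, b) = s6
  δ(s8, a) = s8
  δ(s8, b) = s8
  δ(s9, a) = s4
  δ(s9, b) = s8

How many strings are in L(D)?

The useful subgraph on states {s2, s3, s4, s5, s9} is acyclic, so L(D) is finite; the longest accepting path visits 4 useful states, giving maximum string length 3.
Counting accepting paths from s5 by length: 2 of length 2, 2 of length 3. Total 4.

4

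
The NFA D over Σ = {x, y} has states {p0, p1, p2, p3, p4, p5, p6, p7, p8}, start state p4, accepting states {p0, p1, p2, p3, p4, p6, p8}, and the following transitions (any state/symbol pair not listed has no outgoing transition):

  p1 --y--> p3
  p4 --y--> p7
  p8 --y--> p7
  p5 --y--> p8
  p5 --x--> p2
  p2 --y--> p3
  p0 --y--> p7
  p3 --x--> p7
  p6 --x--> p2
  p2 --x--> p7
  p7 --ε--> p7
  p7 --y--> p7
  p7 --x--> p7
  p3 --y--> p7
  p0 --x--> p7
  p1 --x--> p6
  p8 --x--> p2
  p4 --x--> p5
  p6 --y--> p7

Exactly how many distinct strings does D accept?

The useful subgraph on states {p2, p3, p4, p5, p8} is acyclic, so L(D) is finite; the longest accepting path visits 5 useful states, giving maximum string length 4.
Counting accepting paths from p4 by length: 1 of length 0, 2 of length 2, 2 of length 3, 1 of length 4. Total 6.

6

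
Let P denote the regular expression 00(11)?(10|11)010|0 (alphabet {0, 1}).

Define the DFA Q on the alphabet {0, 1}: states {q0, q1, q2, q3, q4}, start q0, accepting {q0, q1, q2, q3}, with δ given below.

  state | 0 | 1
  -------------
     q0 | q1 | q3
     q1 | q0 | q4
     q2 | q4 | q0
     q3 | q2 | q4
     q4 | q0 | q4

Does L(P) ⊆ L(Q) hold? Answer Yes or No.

Yes

Converting the expression P to a DFA (subset construction, then merging equivalent states) gives the minimal DFA with states {p0, p1, p2, p3, p4, p5, p6, p7, p8, p9, p10}, start state p0, accepting states {p1, p10} and transitions p0: 0→p1, 1→p2; p1: 0→p3, 1→p2; p2: 0→p2, 1→p2; p3: 0→p2, 1→p4; p4: 0→p5, 1→p6; p5: 0→p7, 1→p2; p6: 0→p7, 1→p8; p7: 0→p2, 1→p9; p8: 0→p5, 1→p5; p9: 0→p10, 1→p2; p10: 0→p2, 1→p2.
Exploring the product automaton P × Q from the start pair (p0, q0), following both machines on each input symbol, reaches 21 state pairs: (p0, q0), (p1, q1), (p2, q3), (p3, q0), (p2, q4), (p2, q2), (p2, q1), (p4, q3), (p2, q0), (p5, q2), (p6, q4), (p7, q4), (p7, q0), (p8, q4), (p9, q4), (p9, q3), (p5, q0), (p5, q4), (p10, q0), (p10, q2), (p7, q1).
P accepts in {p1, p10} and Q accepts in {q0, q1, q2, q3}. The reachable pairs whose P-component is accepting are (p1, q1), (p10, q0), (p10, q2); in each of them the Q-component is accepting too, so the product for L(P) \ L(Q) (P-component accepting, Q-component rejecting) has no reachable accepting pair and the difference is empty.
Hence every string in L(P) is also in L(Q).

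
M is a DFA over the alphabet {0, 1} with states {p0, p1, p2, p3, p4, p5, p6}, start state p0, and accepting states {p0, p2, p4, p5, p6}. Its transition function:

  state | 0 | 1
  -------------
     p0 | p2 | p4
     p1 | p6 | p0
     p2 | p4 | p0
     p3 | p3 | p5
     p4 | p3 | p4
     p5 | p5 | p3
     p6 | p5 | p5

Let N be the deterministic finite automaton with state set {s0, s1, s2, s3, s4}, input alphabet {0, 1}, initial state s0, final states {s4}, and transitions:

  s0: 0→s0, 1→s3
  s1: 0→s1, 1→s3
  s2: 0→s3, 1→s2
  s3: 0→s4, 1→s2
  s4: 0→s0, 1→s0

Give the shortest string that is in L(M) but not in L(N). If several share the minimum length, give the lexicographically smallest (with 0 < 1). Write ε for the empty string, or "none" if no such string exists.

ε

The empty string ε is accepted by M but not by N.
Since ε is the unique shortest string, it is the required witness.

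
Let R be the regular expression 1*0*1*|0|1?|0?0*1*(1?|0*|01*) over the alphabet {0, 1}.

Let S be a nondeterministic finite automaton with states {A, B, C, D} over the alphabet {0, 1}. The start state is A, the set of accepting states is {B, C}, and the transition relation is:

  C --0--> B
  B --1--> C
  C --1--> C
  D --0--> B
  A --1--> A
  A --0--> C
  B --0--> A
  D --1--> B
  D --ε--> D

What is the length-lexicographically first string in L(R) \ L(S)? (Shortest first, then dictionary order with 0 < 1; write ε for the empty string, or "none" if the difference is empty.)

The empty string ε is accepted by R but not by S.
Since ε is the unique shortest string, it is the required witness.

ε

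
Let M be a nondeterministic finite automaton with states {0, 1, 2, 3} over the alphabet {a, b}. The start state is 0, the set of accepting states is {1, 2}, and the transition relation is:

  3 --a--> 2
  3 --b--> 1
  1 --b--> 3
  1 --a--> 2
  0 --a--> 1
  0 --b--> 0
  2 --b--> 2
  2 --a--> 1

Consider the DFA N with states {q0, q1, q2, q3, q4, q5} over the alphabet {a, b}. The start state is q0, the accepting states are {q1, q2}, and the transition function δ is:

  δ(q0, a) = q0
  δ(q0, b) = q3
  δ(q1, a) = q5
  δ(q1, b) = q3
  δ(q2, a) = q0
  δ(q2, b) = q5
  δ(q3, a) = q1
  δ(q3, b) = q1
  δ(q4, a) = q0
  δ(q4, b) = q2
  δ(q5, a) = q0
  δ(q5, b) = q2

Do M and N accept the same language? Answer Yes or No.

No

The string a is accepted by M but rejected by N.
So L(M) ≠ L(N).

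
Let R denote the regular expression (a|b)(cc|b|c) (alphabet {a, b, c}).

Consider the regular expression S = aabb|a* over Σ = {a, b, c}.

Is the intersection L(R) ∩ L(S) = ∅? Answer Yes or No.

Yes

Converting the expression R to a DFA (subset construction, then merging equivalent states) gives the minimal DFA with states {r0, r1, r2, r3, r4}, start state r0, accepting states {r3, r4} and transitions r0: a→r1, b→r1, c→r2; r1: a→r2, b→r3, c→r4; r2: a→r2, b→r2, c→r2; r3: a→r2, b→r2, c→r2; r4: a→r2, b→r2, c→r3.
Converting the expression S to a DFA (subset construction, then merging equivalent states) gives the minimal DFA with states {s0, s1, s2, s3, s4, s5, s6}, start state s0, accepting states {s0, s1, s3, s4, s6} and transitions s0: a→s1, b→s2, c→s2; s1: a→s3, b→s2, c→s2; s2: a→s2, b→s2, c→s2; s3: a→s4, b→s5, c→s2; s4: a→s4, b→s2, c→s2; s5: a→s2, b→s6, c→s2; s6: a→s2, b→s2, c→s2.
Exploring the product automaton R × S from the start pair (r0, s0), following both machines on each input symbol, reaches 10 state pairs: (r0, s0), (r1, s1), (r1, s2), (r2, s2), (r2, s3), (r3, s2), (r4, s2), (r2, s4), (r2, s5), (r2, s6).
R accepts in {r3, r4} and S accepts in {s0, s1, s3, s4, s6}; no reachable pair has both components accepting, so no string drives both machines to acceptance simultaneously and L(R) ∩ L(S) = ∅.
So no string is accepted by both, and the intersection is empty.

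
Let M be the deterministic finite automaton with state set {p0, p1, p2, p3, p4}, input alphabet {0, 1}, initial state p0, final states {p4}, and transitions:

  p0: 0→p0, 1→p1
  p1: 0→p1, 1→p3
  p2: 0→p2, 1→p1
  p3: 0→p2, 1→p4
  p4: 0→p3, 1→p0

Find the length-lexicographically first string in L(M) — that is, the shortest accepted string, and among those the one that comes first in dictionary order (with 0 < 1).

A breadth-first search from p0 reaches an accepting state first via the path p0 → p1 → p3 → p4 on input 111.
No string of length < 3 is accepted (BFS exhausts all shorter strings without reaching an accepting state), and 111 is the lexicographically least accepting string of length 3.

111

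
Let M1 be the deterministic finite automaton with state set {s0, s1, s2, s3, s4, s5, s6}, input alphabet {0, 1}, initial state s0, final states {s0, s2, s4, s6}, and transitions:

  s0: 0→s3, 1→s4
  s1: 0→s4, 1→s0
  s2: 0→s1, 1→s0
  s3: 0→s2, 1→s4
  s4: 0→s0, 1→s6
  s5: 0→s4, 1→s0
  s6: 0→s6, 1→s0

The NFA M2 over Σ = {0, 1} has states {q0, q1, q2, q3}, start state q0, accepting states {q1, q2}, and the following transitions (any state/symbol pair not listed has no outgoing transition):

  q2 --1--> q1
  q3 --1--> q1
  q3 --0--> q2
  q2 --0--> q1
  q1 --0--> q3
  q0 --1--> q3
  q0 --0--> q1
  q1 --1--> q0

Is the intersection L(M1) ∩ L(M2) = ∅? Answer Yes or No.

The string 10 is accepted by both M1 and M2.
Hence L(M1) ∩ L(M2) ≠ ∅.

No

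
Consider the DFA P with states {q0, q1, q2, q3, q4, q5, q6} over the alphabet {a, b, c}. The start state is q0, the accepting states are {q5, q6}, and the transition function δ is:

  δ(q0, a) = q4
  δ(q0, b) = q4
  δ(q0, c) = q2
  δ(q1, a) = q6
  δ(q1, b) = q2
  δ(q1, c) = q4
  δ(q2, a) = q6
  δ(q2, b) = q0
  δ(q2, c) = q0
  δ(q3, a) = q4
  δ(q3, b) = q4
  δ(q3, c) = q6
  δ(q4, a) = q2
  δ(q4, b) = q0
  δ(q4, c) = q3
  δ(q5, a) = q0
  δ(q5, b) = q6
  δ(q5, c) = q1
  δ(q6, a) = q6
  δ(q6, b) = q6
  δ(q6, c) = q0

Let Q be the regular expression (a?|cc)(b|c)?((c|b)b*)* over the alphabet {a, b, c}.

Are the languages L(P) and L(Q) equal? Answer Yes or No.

The string ca is accepted by P but rejected by Q.
So L(P) ≠ L(Q).

No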